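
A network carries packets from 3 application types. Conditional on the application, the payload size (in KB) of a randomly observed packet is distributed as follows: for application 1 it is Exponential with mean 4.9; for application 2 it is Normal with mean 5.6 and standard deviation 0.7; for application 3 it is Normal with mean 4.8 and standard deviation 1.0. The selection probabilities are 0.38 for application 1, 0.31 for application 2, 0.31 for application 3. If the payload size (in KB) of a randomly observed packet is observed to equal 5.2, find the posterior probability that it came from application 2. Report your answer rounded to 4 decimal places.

Likelihoods f(5.2 | ·): 1: 0.0706187; 2: 0.484068; 3: 0.36827.
Posterior ∝ prior × likelihood. Numerator for 2: 0.31·0.484068 = 0.150061.
Normalizing constant: 0.38·0.0706187 + 0.31·0.484068 + 0.31·0.36827 = 0.29106.
P(2 | observation) = 0.150061 / 0.29106 = 0.515568.

0.5156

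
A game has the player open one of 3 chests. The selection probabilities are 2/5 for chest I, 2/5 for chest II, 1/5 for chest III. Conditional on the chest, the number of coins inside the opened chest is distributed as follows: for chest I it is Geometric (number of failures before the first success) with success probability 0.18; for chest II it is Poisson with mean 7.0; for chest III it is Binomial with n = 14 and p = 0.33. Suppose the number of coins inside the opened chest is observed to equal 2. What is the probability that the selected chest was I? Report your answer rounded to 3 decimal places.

0.658

Likelihoods P(X=2 | ·): I: 0.121032; II: 0.0223411; III: 0.0810899.
Posterior ∝ prior × likelihood. Numerator for I: 0.4·0.121032 = 0.0484128.
Normalizing constant: 0.4·0.121032 + 0.4·0.0223411 + 0.2·0.0810899 = 0.0735672.
P(I | observation) = 0.0484128 / 0.0735672 = 0.658076.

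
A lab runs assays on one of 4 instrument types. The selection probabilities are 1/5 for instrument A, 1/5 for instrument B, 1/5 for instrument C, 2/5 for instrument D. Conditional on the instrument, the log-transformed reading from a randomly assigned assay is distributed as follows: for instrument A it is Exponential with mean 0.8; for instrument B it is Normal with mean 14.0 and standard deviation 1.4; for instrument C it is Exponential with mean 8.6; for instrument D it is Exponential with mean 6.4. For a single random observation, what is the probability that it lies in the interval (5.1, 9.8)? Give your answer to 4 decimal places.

0.1409

Conditional on each instrument, P(5.1 < X < 9.8): A: 0.00169883; B: 0.0013499; C: 0.232686; D: 0.23447.
By total probability, P(5.1 < X < 9.8) = 0.2·0.00169883 + 0.2·0.0013499 + 0.2·0.232686 + 0.4·0.23447 = 0.140935.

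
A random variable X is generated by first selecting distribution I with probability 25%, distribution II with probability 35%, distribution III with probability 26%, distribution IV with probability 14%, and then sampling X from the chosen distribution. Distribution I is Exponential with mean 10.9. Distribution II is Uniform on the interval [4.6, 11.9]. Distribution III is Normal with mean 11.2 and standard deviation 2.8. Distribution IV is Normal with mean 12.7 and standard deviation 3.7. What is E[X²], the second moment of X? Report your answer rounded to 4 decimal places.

For each component E[X²] = Var + (mean)², giving I: 237.62; II: 72.5033; III: 133.28; IV: 174.98.
Overall E[X²] = 0.25·237.62 + 0.35·72.5033 + 0.26·133.28 + 0.14·174.98 = 143.931.

143.9312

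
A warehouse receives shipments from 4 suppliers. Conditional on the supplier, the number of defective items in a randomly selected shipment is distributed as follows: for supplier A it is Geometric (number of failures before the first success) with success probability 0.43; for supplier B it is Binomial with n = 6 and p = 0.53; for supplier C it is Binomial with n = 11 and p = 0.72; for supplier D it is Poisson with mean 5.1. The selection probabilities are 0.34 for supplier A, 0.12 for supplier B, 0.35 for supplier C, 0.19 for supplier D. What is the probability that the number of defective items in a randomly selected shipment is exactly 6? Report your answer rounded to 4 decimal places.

0.0748

Conditional on each supplier, P(X = 6): A: 0.0147475; B: 0.0221644; C: 0.110771; D: 0.149.
By total probability, P(X = 6) = 0.34·0.0147475 + 0.12·0.0221644 + 0.35·0.110771 + 0.19·0.149 = 0.0747538.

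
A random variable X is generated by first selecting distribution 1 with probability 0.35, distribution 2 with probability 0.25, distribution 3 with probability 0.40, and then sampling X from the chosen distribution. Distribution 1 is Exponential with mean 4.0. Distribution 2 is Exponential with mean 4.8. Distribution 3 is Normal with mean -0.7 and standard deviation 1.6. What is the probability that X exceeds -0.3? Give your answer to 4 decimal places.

0.7605

Conditional on each component, P(X > -0.3): 1: 1; 2: 1; 3: 0.401294.
By total probability, P(X > -0.3) = 0.35·1 + 0.25·1 + 0.4·0.401294 = 0.760517.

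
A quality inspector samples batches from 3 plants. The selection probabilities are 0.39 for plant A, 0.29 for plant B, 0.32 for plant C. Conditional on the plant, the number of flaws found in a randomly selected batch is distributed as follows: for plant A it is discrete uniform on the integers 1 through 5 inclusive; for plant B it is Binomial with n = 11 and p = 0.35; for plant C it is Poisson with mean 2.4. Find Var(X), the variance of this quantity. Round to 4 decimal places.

2.5955

Per component, A: μ=3, E[X²]=11; B: μ=3.85, E[X²]=17.325; C: μ=2.4, E[X²]=8.16.
E[X] = 0.39·3 + 0.29·3.85 + 0.32·2.4 = 3.0545.
E[X²] = 0.39·11 + 0.29·17.325 + 0.32·8.16 = 11.9254.
Var(X) = E[X²] − (E[X])² = 11.9254 − 9.32997 = 2.59548.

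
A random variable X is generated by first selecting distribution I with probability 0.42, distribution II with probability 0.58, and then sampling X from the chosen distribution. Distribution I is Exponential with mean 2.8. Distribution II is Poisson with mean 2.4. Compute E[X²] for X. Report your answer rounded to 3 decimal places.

For each component E[X²] = Var + (mean)², giving I: 15.68; II: 8.16.
Overall E[X²] = 0.42·15.68 + 0.58·8.16 = 11.3184.

11.318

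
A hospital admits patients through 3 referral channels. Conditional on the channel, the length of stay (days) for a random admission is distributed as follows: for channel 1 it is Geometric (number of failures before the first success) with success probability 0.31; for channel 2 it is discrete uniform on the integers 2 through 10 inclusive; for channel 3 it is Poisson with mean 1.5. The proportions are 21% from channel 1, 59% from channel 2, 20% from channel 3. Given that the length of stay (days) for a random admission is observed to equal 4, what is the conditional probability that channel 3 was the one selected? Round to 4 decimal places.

Likelihoods P(X=4 | ·): 1: 0.0702681; 2: 0.111111; 3: 0.0470665.
Posterior ∝ prior × likelihood. Numerator for 3: 0.2·0.0470665 = 0.0094133.
Normalizing constant: 0.21·0.0702681 + 0.59·0.111111 + 0.2·0.0470665 = 0.0897252.
P(3 | observation) = 0.0094133 / 0.0897252 = 0.104913.

0.1049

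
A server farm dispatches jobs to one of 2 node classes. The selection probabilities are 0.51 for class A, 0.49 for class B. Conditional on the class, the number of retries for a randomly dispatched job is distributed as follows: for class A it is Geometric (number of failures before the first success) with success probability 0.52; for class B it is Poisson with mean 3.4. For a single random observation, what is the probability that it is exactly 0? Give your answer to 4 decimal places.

0.2816

Conditional on each class, P(X = 0): A: 0.52; B: 0.0333733.
By total probability, P(X = 0) = 0.51·0.52 + 0.49·0.0333733 = 0.281553.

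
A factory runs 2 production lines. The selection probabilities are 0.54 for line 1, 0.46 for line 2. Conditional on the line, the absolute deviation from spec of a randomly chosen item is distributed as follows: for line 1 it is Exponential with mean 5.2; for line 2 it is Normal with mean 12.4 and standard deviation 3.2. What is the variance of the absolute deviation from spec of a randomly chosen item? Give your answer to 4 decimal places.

Per component, 1: μ=5.2, E[X²]=54.08; 2: μ=12.4, E[X²]=164.
E[X] = 0.54·5.2 + 0.46·12.4 = 8.512.
E[X²] = 0.54·54.08 + 0.46·164 = 104.643.
Var(X) = E[X²] − (E[X])² = 104.643 − 72.4541 = 32.1891.

32.1891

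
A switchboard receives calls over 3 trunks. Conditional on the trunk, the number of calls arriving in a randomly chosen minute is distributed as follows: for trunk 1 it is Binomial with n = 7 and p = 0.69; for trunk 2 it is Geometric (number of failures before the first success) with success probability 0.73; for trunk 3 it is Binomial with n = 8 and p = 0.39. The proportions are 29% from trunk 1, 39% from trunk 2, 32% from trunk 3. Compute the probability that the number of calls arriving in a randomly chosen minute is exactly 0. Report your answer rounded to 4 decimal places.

0.2909

Conditional on each trunk, P(X = 0): 1: 0.000275126; 2: 0.73; 3: 0.0191707.
By total probability, P(X = 0) = 0.29·0.000275126 + 0.39·0.73 + 0.32·0.0191707 = 0.290914.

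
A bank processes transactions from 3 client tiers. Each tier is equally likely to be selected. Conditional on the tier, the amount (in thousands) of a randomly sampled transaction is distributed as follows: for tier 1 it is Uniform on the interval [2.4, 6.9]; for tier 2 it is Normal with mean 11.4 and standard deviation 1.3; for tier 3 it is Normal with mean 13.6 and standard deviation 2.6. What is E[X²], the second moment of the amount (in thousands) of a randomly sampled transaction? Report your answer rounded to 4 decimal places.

115.5600

For each component E[X²] = Var + (mean)², giving 1: 23.31; 2: 131.65; 3: 191.72.
Overall E[X²] = 0.333333·23.31 + 0.333333·131.65 + 0.333333·191.72 = 115.56.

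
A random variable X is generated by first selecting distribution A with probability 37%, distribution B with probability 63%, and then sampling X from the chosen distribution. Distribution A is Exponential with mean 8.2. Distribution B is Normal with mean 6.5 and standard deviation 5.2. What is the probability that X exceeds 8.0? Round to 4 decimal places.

0.3830

Conditional on each component, P(X > 8.0): A: 0.376962; B: 0.386497.
By total probability, P(X > 8.0) = 0.37·0.376962 + 0.63·0.386497 = 0.382969.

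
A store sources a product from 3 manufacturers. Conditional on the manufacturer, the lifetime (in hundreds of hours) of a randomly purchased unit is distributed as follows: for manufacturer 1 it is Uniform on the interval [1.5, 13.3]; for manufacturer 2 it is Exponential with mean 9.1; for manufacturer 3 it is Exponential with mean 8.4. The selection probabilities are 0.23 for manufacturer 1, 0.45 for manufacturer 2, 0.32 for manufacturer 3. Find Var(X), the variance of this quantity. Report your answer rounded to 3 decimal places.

Per component, 1: μ=7.4, E[X²]=66.3633; 2: μ=9.1, E[X²]=165.62; 3: μ=8.4, E[X²]=141.12.
E[X] = 0.23·7.4 + 0.45·9.1 + 0.32·8.4 = 8.485.
E[X²] = 0.23·66.3633 + 0.45·165.62 + 0.32·141.12 = 134.951.
Var(X) = E[X²] − (E[X])² = 134.951 − 71.9952 = 62.9557.

62.956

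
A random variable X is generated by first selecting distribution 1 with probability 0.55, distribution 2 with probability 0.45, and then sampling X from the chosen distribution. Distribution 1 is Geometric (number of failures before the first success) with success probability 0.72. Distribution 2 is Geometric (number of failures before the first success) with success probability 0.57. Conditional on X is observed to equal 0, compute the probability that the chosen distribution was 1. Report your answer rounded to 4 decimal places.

0.6069

Likelihoods P(X=0 | ·): 1: 0.72; 2: 0.57.
Posterior ∝ prior × likelihood. Numerator for 1: 0.55·0.72 = 0.396.
Normalizing constant: 0.55·0.72 + 0.45·0.57 = 0.6525.
P(1 | observation) = 0.396 / 0.6525 = 0.606897.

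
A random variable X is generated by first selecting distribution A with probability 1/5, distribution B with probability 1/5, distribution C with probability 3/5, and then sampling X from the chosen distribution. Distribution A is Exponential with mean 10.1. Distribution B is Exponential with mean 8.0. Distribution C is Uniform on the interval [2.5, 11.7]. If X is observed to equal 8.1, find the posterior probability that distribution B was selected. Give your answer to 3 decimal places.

0.109

Likelihoods f(8.1 | ·): A: 0.0444; B: 0.0454137; C: 0.108696.
Posterior ∝ prior × likelihood. Numerator for B: 0.2·0.0454137 = 0.00908274.
Normalizing constant: 0.2·0.0444 + 0.2·0.0454137 + 0.6·0.108696 = 0.0831801.
P(B | observation) = 0.00908274 / 0.0831801 = 0.109194.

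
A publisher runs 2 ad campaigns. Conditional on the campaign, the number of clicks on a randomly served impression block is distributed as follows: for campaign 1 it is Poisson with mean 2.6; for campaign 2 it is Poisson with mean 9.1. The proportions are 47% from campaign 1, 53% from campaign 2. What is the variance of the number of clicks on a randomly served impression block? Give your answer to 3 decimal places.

16.569

Per component, 1: μ=2.6, E[X²]=9.36; 2: μ=9.1, E[X²]=91.91.
E[X] = 0.47·2.6 + 0.53·9.1 = 6.045.
E[X²] = 0.47·9.36 + 0.53·91.91 = 53.1115.
Var(X) = E[X²] − (E[X])² = 53.1115 − 36.542 = 16.5695.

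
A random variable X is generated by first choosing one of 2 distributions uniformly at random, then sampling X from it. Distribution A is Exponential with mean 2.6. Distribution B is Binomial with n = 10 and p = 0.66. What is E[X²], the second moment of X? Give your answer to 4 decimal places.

29.6620

For each component E[X²] = Var + (mean)², giving A: 13.52; B: 45.804.
Overall E[X²] = 0.5·13.52 + 0.5·45.804 = 29.662.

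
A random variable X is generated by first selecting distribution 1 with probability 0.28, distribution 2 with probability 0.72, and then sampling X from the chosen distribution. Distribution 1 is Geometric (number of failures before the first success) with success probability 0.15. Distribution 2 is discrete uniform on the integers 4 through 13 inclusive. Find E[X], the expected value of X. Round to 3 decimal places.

7.707

Component means — 1: 5.66667; 2: 8.5.
E[X] = 0.28·5.66667 + 0.72·8.5 = 7.70667.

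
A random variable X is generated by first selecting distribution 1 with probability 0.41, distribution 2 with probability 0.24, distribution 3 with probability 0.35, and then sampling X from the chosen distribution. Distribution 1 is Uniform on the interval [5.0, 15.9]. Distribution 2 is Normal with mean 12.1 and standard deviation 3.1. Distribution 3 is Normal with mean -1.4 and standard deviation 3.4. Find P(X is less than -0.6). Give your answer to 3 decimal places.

Conditional on each component, P(X < -0.6): 1: 0; 2: 2.09474e-05; 3: 0.59301.
By total probability, P(X < -0.6) = 0.41·0 + 0.24·2.09474e-05 + 0.35·0.59301 = 0.207558.

0.208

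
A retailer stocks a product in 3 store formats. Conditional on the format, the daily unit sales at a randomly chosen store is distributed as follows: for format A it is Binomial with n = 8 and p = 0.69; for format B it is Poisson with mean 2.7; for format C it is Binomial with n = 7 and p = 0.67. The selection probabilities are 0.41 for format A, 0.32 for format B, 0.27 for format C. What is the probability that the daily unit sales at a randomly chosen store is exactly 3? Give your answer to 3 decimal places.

0.126

Conditional on each format, P(X = 3): A: 0.0526676; B: 0.220468; C: 0.124838.
By total probability, P(X = 3) = 0.41·0.0526676 + 0.32·0.220468 + 0.27·0.124838 = 0.12585.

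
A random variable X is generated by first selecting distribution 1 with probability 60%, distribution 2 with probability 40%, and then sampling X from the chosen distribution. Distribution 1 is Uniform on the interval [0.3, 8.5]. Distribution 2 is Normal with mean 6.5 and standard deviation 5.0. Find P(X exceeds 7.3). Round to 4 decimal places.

Conditional on each component, P(X > 7.3): 1: 0.146341; 2: 0.436441.
By total probability, P(X > 7.3) = 0.6·0.146341 + 0.4·0.436441 = 0.262381.

0.2624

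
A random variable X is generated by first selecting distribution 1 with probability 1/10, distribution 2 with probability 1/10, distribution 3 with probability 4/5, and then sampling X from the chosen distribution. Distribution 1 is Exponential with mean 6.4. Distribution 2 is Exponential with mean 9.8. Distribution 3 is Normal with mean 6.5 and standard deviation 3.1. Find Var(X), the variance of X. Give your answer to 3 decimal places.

22.376

Per component, 1: μ=6.4, E[X²]=81.92; 2: μ=9.8, E[X²]=192.08; 3: μ=6.5, E[X²]=51.86.
E[X] = 0.1·6.4 + 0.1·9.8 + 0.8·6.5 = 6.82.
E[X²] = 0.1·81.92 + 0.1·192.08 + 0.8·51.86 = 68.888.
Var(X) = E[X²] − (E[X])² = 68.888 − 46.5124 = 22.3756.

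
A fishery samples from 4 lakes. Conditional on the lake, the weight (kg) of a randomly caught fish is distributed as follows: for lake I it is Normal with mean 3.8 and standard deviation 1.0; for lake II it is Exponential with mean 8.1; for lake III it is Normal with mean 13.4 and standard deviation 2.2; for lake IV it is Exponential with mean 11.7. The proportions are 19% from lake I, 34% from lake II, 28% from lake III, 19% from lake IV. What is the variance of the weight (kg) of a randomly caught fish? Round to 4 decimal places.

61.8772

Per component, I: μ=3.8, E[X²]=15.44; II: μ=8.1, E[X²]=131.22; III: μ=13.4, E[X²]=184.4; IV: μ=11.7, E[X²]=273.78.
E[X] = 0.19·3.8 + 0.34·8.1 + 0.28·13.4 + 0.19·11.7 = 9.451.
E[X²] = 0.19·15.44 + 0.34·131.22 + 0.28·184.4 + 0.19·273.78 = 151.199.
Var(X) = E[X²] − (E[X])² = 151.199 − 89.3214 = 61.8772.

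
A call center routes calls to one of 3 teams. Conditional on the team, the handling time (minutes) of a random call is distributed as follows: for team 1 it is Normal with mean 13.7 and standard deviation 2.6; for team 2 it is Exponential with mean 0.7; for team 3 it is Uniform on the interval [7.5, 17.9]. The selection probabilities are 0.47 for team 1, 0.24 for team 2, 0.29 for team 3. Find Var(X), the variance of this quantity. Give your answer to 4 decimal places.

35.1306

Per component, 1: μ=13.7, E[X²]=194.45; 2: μ=0.7, E[X²]=0.98; 3: μ=12.7, E[X²]=170.303.
E[X] = 0.47·13.7 + 0.24·0.7 + 0.29·12.7 = 10.29.
E[X²] = 0.47·194.45 + 0.24·0.98 + 0.29·170.303 = 141.015.
Var(X) = E[X²] − (E[X])² = 141.015 − 105.884 = 35.1306.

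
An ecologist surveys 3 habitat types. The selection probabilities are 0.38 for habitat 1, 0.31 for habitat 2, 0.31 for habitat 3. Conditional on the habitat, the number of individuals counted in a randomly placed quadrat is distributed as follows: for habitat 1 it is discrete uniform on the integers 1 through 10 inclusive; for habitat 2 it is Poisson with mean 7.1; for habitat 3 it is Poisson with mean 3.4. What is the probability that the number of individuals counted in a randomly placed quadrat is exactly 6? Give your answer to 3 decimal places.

Conditional on each habitat, P(X = 6): 1: 0.1; 2: 0.1468; 3: 0.0716044.
By total probability, P(X = 6) = 0.38·0.1 + 0.31·0.1468 + 0.31·0.0716044 = 0.105705.

0.106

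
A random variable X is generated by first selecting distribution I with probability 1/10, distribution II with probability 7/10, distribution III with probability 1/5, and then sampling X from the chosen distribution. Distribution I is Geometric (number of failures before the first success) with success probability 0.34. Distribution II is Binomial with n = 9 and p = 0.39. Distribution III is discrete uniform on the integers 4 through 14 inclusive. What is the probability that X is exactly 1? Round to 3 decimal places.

0.070

Conditional on each component, P(X = 1): I: 0.2244; II: 0.0672893; III: 0.
By total probability, P(X = 1) = 0.1·0.2244 + 0.7·0.0672893 + 0.2·0 = 0.0695425.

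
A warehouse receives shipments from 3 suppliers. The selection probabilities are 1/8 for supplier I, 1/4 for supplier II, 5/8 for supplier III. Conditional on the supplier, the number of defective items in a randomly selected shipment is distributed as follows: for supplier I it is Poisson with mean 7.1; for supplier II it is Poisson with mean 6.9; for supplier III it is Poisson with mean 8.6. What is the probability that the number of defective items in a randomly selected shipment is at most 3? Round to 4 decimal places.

0.0489

Conditional on each supplier, P(X ≤ 3): I: 0.0766991; II: 0.0871296; III: 0.0280926.
By total probability, P(X ≤ 3) = 0.125·0.0766991 + 0.25·0.0871296 + 0.625·0.0280926 = 0.0489277.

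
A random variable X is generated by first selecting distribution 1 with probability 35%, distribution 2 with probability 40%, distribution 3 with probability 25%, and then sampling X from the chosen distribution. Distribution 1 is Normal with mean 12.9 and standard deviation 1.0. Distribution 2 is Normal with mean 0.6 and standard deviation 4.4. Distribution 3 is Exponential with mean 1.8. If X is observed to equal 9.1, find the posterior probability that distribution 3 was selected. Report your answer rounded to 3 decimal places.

Likelihoods f(9.1 | ·): 1: 0.000291947; 2: 0.0140308; 3: 0.00354101.
Posterior ∝ prior × likelihood. Numerator for 3: 0.25·0.00354101 = 0.000885253.
Normalizing constant: 0.35·0.000291947 + 0.4·0.0140308 + 0.25·0.00354101 = 0.00659974.
P(3 | observation) = 0.000885253 / 0.00659974 = 0.134135.

0.134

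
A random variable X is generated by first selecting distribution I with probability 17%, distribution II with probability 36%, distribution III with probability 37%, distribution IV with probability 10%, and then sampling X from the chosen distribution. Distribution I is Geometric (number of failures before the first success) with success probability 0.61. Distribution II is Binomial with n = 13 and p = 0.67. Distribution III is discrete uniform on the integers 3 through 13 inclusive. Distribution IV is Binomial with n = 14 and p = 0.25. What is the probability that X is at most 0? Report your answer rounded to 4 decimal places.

Conditional on each component, P(X ≤ 0): I: 0.61; II: 5.50404e-07; III: 0; IV: 0.0178179.
By total probability, P(X ≤ 0) = 0.17·0.61 + 0.36·5.50404e-07 + 0.37·0 + 0.1·0.0178179 = 0.105482.

0.1055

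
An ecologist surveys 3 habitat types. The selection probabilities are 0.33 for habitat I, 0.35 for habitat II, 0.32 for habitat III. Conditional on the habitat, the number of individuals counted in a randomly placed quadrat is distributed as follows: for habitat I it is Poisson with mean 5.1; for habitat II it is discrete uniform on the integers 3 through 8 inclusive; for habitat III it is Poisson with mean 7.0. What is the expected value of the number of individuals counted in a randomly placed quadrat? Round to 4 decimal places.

Component means — I: 5.1; II: 5.5; III: 7.
E[X] = 0.33·5.1 + 0.35·5.5 + 0.32·7 = 5.848.

5.8480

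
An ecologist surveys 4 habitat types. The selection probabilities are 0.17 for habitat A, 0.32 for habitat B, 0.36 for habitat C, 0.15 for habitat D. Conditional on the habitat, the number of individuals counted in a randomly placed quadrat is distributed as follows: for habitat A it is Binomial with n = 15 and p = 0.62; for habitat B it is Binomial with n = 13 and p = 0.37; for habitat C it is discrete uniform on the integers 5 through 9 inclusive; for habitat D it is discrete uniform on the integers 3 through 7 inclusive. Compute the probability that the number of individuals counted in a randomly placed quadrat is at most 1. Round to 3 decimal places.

0.007

Conditional on each habitat, P(X ≤ 1): A: 1.2672e-05; B: 0.021266; C: 0; D: 0.
By total probability, P(X ≤ 1) = 0.17·1.2672e-05 + 0.32·0.021266 + 0.36·0 + 0.15·0 = 0.00680727.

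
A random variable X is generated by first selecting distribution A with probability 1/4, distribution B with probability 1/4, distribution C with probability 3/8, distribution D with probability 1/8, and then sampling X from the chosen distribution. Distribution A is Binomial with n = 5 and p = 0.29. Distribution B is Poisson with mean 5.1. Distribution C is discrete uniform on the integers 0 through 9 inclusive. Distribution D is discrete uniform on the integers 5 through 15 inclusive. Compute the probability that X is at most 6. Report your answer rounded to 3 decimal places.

0.722

Conditional on each component, P(X ≤ 6): A: 1; B: 0.74742; C: 0.7; D: 0.181818.
By total probability, P(X ≤ 6) = 0.25·1 + 0.25·0.74742 + 0.375·0.7 + 0.125·0.181818 = 0.722082.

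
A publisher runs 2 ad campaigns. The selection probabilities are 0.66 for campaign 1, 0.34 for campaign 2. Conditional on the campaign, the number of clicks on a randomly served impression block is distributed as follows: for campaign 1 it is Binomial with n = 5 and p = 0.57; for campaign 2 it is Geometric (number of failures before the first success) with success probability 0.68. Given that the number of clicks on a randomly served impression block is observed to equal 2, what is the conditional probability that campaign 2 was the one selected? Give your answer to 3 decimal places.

Likelihoods P(X=2 | ·): 1: 0.258318; 2: 0.069632.
Posterior ∝ prior × likelihood. Numerator for 2: 0.34·0.069632 = 0.0236749.
Normalizing constant: 0.66·0.258318 + 0.34·0.069632 = 0.194165.
P(2 | observation) = 0.0236749 / 0.194165 = 0.121932.

0.122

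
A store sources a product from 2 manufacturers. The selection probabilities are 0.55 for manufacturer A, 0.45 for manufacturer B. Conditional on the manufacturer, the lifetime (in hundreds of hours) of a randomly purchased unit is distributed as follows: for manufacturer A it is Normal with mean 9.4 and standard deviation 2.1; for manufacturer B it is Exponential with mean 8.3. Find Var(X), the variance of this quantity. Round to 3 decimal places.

Per component, A: μ=9.4, E[X²]=92.77; B: μ=8.3, E[X²]=137.78.
E[X] = 0.55·9.4 + 0.45·8.3 = 8.905.
E[X²] = 0.55·92.77 + 0.45·137.78 = 113.025.
Var(X) = E[X²] − (E[X])² = 113.025 − 79.299 = 33.7255.

33.725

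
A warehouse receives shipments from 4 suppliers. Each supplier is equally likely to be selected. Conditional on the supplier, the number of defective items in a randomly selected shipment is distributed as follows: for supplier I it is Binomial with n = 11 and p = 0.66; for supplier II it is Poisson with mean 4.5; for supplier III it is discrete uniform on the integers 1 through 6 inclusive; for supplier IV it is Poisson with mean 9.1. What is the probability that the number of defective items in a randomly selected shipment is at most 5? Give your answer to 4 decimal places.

Conditional on each supplier, P(X ≤ 5): I: 0.13235; II: 0.70293; III: 0.833333; IV: 0.109751.
By total probability, P(X ≤ 5) = 0.25·0.13235 + 0.25·0.70293 + 0.25·0.833333 + 0.25·0.109751 = 0.444591.

0.4446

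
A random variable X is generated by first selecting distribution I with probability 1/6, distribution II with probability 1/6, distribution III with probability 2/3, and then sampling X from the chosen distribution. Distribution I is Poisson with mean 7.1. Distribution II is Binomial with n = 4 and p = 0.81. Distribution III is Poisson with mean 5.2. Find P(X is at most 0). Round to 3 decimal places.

Conditional on each component, P(X ≤ 0): I: 0.000825105; II: 0.00130321; III: 0.00551656.
By total probability, P(X ≤ 0) = 0.166667·0.000825105 + 0.166667·0.00130321 + 0.666667·0.00551656 = 0.00403243.

0.004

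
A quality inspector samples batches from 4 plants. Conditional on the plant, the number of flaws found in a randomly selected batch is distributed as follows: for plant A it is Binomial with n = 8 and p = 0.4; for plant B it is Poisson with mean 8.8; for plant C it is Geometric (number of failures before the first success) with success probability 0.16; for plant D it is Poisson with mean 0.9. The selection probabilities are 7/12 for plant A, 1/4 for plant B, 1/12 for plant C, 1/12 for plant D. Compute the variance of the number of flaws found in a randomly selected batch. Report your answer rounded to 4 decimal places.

12.8583

Per component, A: μ=3.2, E[X²]=12.16; B: μ=8.8, E[X²]=86.24; C: μ=5.25, E[X²]=60.375; D: μ=0.9, E[X²]=1.71.
E[X] = 0.583333·3.2 + 0.25·8.8 + 0.0833333·5.25 + 0.0833333·0.9 = 4.57917.
E[X²] = 0.583333·12.16 + 0.25·86.24 + 0.0833333·60.375 + 0.0833333·1.71 = 33.8271.
Var(X) = E[X²] − (E[X])² = 33.8271 − 20.9688 = 12.8583.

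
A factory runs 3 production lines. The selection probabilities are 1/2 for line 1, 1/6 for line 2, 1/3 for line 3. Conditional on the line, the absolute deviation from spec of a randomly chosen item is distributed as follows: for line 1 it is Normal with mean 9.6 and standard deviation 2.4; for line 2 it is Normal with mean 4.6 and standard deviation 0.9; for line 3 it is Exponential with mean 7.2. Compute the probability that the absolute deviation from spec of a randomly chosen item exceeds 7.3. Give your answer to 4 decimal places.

0.5367

Conditional on each line, P(X > 7.3): 1: 0.831053; 2: 0.0013499; 3: 0.362805.
By total probability, P(X > 7.3) = 0.5·0.831053 + 0.166667·0.0013499 + 0.333333·0.362805 = 0.536686.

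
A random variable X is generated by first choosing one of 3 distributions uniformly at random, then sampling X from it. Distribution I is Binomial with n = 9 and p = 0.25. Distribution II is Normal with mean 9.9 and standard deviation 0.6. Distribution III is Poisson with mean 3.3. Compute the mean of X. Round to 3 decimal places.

Component means — I: 2.25; II: 9.9; III: 3.3.
E[X] = 0.333333·2.25 + 0.333333·9.9 + 0.333333·3.3 = 5.15.

5.150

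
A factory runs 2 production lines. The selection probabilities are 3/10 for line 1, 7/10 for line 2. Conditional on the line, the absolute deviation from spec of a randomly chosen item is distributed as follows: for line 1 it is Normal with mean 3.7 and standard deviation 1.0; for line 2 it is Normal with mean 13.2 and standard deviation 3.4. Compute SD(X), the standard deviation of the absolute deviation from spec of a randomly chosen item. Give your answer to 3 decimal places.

5.229

Per component, 1: μ=3.7, E[X²]=14.69; 2: μ=13.2, E[X²]=185.8.
E[X] = 0.3·3.7 + 0.7·13.2 = 10.35.
E[X²] = 0.3·14.69 + 0.7·185.8 = 134.467.
Var(X) = E[X²] − (E[X])² = 134.467 − 107.122 = 27.3445.
SD(X) = √27.3445 = 5.2292.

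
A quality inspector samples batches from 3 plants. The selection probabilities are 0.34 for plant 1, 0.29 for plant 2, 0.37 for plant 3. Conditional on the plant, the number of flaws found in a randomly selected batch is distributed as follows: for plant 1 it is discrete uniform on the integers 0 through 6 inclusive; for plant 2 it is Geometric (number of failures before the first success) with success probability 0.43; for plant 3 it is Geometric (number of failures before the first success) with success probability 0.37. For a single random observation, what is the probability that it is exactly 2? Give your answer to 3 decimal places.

0.143

Conditional on each plant, P(X = 2): 1: 0.142857; 2: 0.139707; 3: 0.146853.
By total probability, P(X = 2) = 0.34·0.142857 + 0.29·0.139707 + 0.37·0.146853 = 0.143422.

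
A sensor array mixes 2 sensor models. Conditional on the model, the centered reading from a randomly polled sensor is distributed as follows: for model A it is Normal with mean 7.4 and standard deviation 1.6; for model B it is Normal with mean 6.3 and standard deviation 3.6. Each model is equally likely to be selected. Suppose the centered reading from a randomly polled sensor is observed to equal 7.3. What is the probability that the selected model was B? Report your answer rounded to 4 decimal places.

Likelihoods f(7.3 | ·): A: 0.248852; B: 0.106623.
Posterior ∝ prior × likelihood. Numerator for B: 0.5·0.106623 = 0.0533117.
Normalizing constant: 0.5·0.248852 + 0.5·0.106623 = 0.177738.
P(B | observation) = 0.0533117 / 0.177738 = 0.299946.

0.2999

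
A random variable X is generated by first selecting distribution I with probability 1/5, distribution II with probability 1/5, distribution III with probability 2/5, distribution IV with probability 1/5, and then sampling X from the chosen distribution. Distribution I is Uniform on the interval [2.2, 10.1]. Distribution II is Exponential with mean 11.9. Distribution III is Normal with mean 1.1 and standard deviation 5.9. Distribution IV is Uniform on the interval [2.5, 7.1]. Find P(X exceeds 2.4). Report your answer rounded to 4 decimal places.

0.7235

Conditional on each component, P(X > 2.4): I: 0.974684; II: 0.817356; III: 0.412804; IV: 1.
By total probability, P(X > 2.4) = 0.2·0.974684 + 0.2·0.817356 + 0.4·0.412804 + 0.2·1 = 0.723529.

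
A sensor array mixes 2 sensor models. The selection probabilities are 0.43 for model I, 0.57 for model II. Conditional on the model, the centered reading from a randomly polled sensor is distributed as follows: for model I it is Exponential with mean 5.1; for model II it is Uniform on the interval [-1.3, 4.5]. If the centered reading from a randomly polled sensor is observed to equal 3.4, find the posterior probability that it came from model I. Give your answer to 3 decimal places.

0.306

Likelihoods f(3.4 | ·): I: 0.10067; II: 0.172414.
Posterior ∝ prior × likelihood. Numerator for I: 0.43·0.10067 = 0.0432881.
Normalizing constant: 0.43·0.10067 + 0.57·0.172414 = 0.141564.
P(I | observation) = 0.0432881 / 0.141564 = 0.305785.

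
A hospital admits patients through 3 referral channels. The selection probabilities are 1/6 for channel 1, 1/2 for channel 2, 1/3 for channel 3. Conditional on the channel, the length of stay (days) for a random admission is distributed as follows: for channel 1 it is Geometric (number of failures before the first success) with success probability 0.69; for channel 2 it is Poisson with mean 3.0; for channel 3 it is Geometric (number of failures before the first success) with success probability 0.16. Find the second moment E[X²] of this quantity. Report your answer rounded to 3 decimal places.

For each component E[X²] = Var + (mean)², giving 1: 0.852972; 2: 12; 3: 60.375.
Overall E[X²] = 0.166667·0.852972 + 0.5·12 + 0.333333·60.375 = 26.2672.

26.267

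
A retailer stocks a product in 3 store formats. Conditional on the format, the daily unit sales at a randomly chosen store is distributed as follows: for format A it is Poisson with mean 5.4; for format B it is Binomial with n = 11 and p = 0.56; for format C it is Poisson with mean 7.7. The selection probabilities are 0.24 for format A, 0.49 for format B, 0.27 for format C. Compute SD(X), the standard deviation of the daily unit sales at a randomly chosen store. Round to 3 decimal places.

Per component, A: μ=5.4, E[X²]=34.56; B: μ=6.16, E[X²]=40.656; C: μ=7.7, E[X²]=66.99.
E[X] = 0.24·5.4 + 0.49·6.16 + 0.27·7.7 = 6.3934.
E[X²] = 0.24·34.56 + 0.49·40.656 + 0.27·66.99 = 46.3031.
Var(X) = E[X²] − (E[X])² = 46.3031 − 40.8756 = 5.42758.
SD(X) = √5.42758 = 2.32972.

2.330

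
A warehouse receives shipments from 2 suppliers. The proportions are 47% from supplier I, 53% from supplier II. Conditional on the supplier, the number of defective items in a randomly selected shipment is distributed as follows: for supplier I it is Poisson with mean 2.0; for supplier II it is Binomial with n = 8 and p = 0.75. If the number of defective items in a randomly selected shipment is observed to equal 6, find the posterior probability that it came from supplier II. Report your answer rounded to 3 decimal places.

0.967

Likelihoods P(X=6 | ·): I: 0.0120298; II: 0.311462.
Posterior ∝ prior × likelihood. Numerator for II: 0.53·0.311462 = 0.165075.
Normalizing constant: 0.47·0.0120298 + 0.53·0.311462 = 0.170729.
P(II | observation) = 0.165075 / 0.170729 = 0.966883.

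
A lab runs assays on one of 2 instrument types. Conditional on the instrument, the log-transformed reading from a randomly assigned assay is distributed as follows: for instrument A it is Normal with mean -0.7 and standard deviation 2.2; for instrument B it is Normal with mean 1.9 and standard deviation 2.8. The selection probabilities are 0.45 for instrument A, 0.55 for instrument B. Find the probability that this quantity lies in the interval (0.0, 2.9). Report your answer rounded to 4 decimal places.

Conditional on each instrument, P(0.0 < X < 2.9): A: 0.324292; B: 0.390803.
By total probability, P(0.0 < X < 2.9) = 0.45·0.324292 + 0.55·0.390803 = 0.360873.

0.3609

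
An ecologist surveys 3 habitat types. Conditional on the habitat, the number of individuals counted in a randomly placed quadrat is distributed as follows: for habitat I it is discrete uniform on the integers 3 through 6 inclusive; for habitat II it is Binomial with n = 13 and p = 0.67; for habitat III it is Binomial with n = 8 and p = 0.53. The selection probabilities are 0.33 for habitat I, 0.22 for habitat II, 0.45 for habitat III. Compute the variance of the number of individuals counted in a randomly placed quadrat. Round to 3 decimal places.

5.217

Per component, I: μ=4.5, E[X²]=21.5; II: μ=8.71, E[X²]=78.7384; III: μ=4.24, E[X²]=19.9704.
E[X] = 0.33·4.5 + 0.22·8.71 + 0.45·4.24 = 5.3092.
E[X²] = 0.33·21.5 + 0.22·78.7384 + 0.45·19.9704 = 33.4041.
Var(X) = E[X²] − (E[X])² = 33.4041 − 28.1876 = 5.21652.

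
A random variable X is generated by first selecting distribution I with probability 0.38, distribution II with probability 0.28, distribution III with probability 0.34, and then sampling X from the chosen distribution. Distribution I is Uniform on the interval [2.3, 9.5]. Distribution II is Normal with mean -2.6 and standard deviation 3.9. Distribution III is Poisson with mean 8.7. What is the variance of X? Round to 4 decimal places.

29.7148

Per component, I: μ=5.9, E[X²]=39.13; II: μ=-2.6, E[X²]=21.97; III: μ=8.7, E[X²]=84.39.
E[X] = 0.38·5.9 + 0.28·-2.6 + 0.34·8.7 = 4.472.
E[X²] = 0.38·39.13 + 0.28·21.97 + 0.34·84.39 = 49.7136.
Var(X) = E[X²] − (E[X])² = 49.7136 − 19.9988 = 29.7148.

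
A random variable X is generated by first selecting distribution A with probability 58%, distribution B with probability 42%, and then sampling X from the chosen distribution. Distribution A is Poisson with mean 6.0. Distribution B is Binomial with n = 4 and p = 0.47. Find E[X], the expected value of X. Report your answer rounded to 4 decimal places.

4.2696

Component means — A: 6; B: 1.88.
E[X] = 0.58·6 + 0.42·1.88 = 4.2696.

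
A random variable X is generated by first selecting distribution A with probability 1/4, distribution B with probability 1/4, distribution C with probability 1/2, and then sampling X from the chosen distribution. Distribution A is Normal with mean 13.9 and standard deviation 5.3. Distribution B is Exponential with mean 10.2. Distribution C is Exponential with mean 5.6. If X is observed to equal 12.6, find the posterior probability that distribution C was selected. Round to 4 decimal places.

0.2704

Likelihoods f(12.6 | ·): A: 0.0730415; B: 0.0285048; C: 0.0188213.
Posterior ∝ prior × likelihood. Numerator for C: 0.5·0.0188213 = 0.00941065.
Normalizing constant: 0.25·0.0730415 + 0.25·0.0285048 + 0.5·0.0188213 = 0.0347972.
P(C | observation) = 0.00941065 / 0.0347972 = 0.270442.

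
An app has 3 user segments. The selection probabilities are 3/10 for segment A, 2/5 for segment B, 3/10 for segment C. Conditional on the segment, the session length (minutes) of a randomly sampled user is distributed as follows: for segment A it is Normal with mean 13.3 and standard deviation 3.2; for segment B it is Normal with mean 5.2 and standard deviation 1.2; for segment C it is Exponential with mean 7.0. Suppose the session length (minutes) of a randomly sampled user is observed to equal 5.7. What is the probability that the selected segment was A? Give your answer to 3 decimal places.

Likelihoods f(5.7 | ·): A: 0.00742872; B: 0.30481; C: 0.0632794.
Posterior ∝ prior × likelihood. Numerator for A: 0.3·0.00742872 = 0.00222862.
Normalizing constant: 0.3·0.00742872 + 0.4·0.30481 + 0.3·0.0632794 = 0.143137.
P(A | observation) = 0.00222862 / 0.143137 = 0.0155699.

0.016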